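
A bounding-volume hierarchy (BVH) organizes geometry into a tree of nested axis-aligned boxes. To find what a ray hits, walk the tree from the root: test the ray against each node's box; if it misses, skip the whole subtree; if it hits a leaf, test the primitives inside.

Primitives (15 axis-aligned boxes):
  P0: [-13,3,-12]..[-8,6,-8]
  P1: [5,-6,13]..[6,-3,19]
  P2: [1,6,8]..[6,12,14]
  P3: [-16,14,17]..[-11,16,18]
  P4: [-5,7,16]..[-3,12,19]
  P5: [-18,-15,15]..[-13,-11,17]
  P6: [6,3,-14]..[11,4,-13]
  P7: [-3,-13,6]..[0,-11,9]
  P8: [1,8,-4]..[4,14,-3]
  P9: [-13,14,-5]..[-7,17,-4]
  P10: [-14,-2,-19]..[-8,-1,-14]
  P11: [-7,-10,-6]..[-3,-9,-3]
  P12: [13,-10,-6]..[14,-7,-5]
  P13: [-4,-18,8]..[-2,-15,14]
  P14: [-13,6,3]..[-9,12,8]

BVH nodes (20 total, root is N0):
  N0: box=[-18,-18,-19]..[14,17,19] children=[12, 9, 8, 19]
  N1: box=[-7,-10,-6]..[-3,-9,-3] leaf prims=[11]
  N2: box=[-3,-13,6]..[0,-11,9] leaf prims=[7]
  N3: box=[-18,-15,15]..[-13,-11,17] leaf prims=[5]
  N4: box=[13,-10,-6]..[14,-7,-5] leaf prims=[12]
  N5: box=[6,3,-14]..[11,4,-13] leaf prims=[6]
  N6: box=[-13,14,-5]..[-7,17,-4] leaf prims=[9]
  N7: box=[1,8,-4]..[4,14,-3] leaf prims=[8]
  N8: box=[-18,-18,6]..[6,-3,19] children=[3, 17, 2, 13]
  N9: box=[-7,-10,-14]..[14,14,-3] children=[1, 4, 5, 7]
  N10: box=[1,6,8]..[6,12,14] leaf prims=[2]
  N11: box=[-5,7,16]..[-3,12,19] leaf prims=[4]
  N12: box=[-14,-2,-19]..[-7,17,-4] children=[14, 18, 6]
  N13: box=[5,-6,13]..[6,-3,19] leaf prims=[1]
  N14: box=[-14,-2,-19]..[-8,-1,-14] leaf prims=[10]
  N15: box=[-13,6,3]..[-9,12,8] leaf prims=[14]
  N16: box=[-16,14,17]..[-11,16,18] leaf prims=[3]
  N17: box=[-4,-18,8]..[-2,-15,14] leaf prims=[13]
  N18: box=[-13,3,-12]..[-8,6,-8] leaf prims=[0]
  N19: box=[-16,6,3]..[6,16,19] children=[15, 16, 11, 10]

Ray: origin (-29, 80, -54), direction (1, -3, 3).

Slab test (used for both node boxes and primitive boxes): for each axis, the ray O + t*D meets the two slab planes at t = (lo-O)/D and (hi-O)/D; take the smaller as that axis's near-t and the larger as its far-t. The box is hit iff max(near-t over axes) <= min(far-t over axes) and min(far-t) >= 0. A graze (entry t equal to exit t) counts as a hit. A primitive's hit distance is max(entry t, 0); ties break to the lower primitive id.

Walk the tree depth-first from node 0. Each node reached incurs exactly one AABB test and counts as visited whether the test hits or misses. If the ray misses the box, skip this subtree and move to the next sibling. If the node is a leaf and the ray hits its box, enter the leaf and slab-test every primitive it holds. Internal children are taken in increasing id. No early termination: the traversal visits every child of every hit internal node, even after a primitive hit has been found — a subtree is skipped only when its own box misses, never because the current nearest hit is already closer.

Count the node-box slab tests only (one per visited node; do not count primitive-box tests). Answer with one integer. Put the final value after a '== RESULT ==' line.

Trace the traversal:
N0 x:[11,43] y:[21,98/3] z:[35/3,73/3] -> hit [21,73/3], descend [8, 9, 12, 19]
  N8 x:[11,35] y:[83/3,98/3] z:[20,73/3] -> miss, prune
  N9 x:[22,43] y:[22,30] z:[40/3,17] -> miss, prune
  N12 x:[15,22] y:[21,82/3] z:[35/3,50/3] -> miss, prune
  N19 x:[13,35] y:[64/3,74/3] z:[19,73/3] -> hit [64/3,73/3], descend [10, 11, 15, 16]
    N10 x:[30,35] y:[68/3,74/3] z:[62/3,68/3] -> miss, prune
    N11 x:[24,26] y:[68/3,73/3] z:[70/3,73/3] -> hit [24,73/3] leaf, test {P4@t=24}
    N15 x:[16,20] y:[68/3,74/3] z:[19,62/3] -> miss, prune
    N16 x:[13,18] y:[64/3,22] z:[71/3,24] -> miss, prune

order=[0, 8, 9, 12, 19, 10, 11, 15, 16]  |boxes|=9  |leaves|=1  hit=P4

== RESULT ==
9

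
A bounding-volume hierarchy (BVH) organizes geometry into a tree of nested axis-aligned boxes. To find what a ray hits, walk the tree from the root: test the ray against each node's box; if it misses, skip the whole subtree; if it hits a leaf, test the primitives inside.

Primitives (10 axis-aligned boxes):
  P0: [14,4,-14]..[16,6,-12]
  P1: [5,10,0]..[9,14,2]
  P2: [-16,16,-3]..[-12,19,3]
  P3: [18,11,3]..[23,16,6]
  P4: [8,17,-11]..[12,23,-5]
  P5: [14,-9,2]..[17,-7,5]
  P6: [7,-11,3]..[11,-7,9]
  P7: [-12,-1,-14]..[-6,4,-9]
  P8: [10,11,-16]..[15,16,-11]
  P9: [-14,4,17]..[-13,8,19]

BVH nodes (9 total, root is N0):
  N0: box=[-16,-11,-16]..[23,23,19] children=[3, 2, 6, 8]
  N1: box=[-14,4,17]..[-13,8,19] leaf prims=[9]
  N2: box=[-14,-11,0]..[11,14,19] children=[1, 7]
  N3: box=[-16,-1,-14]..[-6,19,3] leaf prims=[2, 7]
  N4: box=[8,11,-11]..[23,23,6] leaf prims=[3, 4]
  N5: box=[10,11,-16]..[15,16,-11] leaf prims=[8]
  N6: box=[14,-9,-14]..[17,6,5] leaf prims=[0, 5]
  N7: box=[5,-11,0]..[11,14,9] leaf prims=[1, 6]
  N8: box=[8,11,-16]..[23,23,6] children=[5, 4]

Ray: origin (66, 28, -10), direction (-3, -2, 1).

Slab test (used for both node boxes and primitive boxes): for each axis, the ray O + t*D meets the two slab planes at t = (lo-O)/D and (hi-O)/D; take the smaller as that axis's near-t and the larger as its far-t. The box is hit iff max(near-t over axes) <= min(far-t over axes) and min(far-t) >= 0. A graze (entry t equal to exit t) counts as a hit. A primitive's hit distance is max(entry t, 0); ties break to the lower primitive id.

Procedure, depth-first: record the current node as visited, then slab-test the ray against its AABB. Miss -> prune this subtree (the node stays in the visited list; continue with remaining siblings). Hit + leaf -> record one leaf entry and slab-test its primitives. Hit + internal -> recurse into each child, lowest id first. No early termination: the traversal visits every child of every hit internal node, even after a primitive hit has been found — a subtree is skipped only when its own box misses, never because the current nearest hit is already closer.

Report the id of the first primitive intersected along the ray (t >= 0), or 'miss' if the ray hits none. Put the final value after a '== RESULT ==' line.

Trace the traversal:
N0 x:[43/3,82/3] y:[5/2,39/2] z:[-6,29] -> hit [43/3,39/2], descend [2, 3, 6, 8]
  N2 x:[55/3,80/3] y:[7,39/2] z:[10,29] -> hit [55/3,39/2], descend [1, 7]
    N1 x:[79/3,80/3] y:[10,12] z:[27,29] -> miss, prune
    N7 x:[55/3,61/3] y:[7,39/2] z:[10,19] -> hit [55/3,19] leaf, test {P1(miss), P6@t=55/3}
  N3 x:[24,82/3] y:[9/2,29/2] z:[-4,13] -> miss, prune
  N6 x:[49/3,52/3] y:[11,37/2] z:[-4,15] -> miss, prune
  N8 x:[43/3,58/3] y:[5/2,17/2] z:[-6,16] -> miss, prune

Visited [0, 2, 1, 7, 3, 6, 8]. Tests: 7 box, 1 leaf. Nearest: P6.

== RESULT ==
6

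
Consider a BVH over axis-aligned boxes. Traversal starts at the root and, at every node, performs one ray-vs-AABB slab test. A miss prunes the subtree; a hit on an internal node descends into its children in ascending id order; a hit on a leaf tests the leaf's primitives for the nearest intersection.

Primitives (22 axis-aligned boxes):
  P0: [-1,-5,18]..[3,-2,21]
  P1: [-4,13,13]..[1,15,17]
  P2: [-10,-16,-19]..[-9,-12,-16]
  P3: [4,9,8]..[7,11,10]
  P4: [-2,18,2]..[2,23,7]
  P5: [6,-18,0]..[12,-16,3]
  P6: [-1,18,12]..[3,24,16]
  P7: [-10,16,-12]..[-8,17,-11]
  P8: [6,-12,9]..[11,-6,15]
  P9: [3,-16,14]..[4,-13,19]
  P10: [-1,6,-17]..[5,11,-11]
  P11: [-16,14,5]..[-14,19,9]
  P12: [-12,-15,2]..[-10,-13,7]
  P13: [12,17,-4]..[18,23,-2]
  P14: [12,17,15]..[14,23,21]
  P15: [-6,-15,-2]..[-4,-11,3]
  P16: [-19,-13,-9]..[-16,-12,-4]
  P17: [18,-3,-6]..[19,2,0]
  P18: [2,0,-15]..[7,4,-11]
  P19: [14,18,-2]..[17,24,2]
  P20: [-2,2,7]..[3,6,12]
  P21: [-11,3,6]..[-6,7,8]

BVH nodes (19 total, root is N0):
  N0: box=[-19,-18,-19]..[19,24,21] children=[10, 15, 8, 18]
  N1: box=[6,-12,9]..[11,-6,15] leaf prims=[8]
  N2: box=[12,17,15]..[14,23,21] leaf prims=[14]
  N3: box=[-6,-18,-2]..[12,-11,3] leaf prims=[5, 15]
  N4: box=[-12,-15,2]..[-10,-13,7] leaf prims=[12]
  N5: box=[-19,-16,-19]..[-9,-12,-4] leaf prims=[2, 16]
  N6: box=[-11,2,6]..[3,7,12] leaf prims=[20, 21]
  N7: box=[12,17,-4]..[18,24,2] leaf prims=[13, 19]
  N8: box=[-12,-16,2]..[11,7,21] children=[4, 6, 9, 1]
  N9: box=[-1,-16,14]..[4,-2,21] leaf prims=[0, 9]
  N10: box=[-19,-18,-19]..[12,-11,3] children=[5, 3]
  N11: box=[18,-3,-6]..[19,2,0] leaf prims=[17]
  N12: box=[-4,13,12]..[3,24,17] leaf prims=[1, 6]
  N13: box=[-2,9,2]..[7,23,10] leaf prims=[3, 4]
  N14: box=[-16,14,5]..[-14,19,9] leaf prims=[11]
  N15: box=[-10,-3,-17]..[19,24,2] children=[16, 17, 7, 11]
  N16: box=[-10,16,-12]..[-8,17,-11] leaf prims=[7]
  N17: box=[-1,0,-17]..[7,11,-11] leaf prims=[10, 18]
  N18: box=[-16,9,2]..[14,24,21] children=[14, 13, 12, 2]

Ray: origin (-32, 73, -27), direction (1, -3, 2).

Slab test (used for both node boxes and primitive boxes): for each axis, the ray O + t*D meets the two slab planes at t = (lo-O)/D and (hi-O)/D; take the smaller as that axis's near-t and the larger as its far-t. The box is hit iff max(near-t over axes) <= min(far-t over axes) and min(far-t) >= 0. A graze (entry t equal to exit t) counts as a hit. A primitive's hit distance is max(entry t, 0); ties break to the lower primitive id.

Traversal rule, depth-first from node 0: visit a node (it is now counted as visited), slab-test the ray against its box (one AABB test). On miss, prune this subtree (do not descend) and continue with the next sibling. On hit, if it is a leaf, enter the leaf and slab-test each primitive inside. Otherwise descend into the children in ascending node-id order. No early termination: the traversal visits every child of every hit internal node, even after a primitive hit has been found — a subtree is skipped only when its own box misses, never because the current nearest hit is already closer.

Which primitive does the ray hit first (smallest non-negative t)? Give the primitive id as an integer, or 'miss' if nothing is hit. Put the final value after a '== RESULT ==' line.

Walk:
N0 x:[13,51] y:[49/3,91/3] z:[4,24] -> hit [49/3,24], descend [8, 10, 15, 18]
  N8 x:[20,43] y:[22,89/3] z:[29/2,24] -> hit [22,24], descend [1, 4, 6, 9]
    N1 x:[38,43] y:[79/3,85/3] z:[18,21] -> miss, prune
    N4 x:[20,22] y:[86/3,88/3] z:[29/2,17] -> miss, prune
    N6 x:[21,35] y:[22,71/3] z:[33/2,39/2] -> miss, prune
    N9 x:[31,36] y:[25,89/3] z:[41/2,24] -> miss, prune
  N10 x:[13,44] y:[28,91/3] z:[4,15] -> miss, prune
  N15 x:[22,51] y:[49/3,76/3] z:[5,29/2] -> miss, prune
  N18 x:[16,46] y:[49/3,64/3] z:[29/2,24] -> hit [49/3,64/3], descend [2, 12, 13, 14]
    N2 x:[44,46] y:[50/3,56/3] z:[21,24] -> miss, prune
    N12 x:[28,35] y:[49/3,20] z:[39/2,22] -> miss, prune
    N13 x:[30,39] y:[50/3,64/3] z:[29/2,37/2] -> miss, prune
    N14 x:[16,18] y:[18,59/3] z:[16,18] -> hit [18,18] leaf, test {P11@t=18}

13 AABB tests over nodes [0, 8, 1, 4, 6, 9, 10, 15, 18, 2, 12, 13, 14]; 1 leaf entered; closest P11.

== RESULT ==
11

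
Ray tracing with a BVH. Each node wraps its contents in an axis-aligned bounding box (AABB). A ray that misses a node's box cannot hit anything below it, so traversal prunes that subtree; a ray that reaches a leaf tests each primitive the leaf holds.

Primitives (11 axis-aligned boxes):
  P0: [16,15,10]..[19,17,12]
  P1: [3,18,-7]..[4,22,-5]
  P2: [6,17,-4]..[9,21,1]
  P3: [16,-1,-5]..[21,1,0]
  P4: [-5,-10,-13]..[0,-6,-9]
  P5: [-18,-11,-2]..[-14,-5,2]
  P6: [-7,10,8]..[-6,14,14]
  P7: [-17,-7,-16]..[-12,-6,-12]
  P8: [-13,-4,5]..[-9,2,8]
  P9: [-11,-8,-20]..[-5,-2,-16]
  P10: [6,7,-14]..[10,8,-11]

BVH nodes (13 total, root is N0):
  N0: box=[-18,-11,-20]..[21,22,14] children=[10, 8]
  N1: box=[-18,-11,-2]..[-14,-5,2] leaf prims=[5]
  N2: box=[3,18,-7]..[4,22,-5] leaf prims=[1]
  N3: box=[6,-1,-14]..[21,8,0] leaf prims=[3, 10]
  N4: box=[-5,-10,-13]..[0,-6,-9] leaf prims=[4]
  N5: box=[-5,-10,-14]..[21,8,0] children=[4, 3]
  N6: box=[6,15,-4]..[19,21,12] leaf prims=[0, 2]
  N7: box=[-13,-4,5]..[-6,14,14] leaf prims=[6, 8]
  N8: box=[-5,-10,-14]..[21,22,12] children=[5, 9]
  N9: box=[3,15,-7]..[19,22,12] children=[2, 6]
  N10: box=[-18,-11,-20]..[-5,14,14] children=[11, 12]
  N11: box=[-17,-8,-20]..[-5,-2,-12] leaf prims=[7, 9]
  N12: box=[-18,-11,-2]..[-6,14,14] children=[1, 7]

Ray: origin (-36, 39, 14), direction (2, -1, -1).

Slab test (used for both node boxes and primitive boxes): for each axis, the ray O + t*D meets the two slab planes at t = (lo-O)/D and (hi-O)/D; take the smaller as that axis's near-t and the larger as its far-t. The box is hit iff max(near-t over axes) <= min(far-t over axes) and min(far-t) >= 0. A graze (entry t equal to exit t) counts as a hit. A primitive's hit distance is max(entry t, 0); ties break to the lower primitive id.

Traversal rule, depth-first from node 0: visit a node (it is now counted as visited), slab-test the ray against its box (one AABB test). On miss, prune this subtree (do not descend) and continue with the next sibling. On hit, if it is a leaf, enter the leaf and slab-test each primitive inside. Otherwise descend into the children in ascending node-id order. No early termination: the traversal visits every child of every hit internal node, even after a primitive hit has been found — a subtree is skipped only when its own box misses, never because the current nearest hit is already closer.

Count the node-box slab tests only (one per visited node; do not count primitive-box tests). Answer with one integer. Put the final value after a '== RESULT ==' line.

Walk:
N0 x:[9,57/2] y:[17,50] z:[0,34] -> hit [17,57/2], descend [8, 10]
  N8 x:[31/2,57/2] y:[17,49] z:[2,28] -> hit [17,28], descend [5, 9]
    N5 x:[31/2,57/2] y:[31,49] z:[14,28] -> miss, prune
    N9 x:[39/2,55/2] y:[17,24] z:[2,21] -> hit [39/2,21], descend [2, 6]
      N2 x:[39/2,20] y:[17,21] z:[19,21] -> hit [39/2,20] leaf, test {P1@t=39/2}
      N6 x:[21,55/2] y:[18,24] z:[2,18] -> miss, prune
  N10 x:[9,31/2] y:[25,50] z:[0,34] -> miss, prune

Visited [0, 8, 5, 9, 2, 6, 10]. Tests: 7 box, 1 leaf. Nearest: P1.

== RESULT ==
7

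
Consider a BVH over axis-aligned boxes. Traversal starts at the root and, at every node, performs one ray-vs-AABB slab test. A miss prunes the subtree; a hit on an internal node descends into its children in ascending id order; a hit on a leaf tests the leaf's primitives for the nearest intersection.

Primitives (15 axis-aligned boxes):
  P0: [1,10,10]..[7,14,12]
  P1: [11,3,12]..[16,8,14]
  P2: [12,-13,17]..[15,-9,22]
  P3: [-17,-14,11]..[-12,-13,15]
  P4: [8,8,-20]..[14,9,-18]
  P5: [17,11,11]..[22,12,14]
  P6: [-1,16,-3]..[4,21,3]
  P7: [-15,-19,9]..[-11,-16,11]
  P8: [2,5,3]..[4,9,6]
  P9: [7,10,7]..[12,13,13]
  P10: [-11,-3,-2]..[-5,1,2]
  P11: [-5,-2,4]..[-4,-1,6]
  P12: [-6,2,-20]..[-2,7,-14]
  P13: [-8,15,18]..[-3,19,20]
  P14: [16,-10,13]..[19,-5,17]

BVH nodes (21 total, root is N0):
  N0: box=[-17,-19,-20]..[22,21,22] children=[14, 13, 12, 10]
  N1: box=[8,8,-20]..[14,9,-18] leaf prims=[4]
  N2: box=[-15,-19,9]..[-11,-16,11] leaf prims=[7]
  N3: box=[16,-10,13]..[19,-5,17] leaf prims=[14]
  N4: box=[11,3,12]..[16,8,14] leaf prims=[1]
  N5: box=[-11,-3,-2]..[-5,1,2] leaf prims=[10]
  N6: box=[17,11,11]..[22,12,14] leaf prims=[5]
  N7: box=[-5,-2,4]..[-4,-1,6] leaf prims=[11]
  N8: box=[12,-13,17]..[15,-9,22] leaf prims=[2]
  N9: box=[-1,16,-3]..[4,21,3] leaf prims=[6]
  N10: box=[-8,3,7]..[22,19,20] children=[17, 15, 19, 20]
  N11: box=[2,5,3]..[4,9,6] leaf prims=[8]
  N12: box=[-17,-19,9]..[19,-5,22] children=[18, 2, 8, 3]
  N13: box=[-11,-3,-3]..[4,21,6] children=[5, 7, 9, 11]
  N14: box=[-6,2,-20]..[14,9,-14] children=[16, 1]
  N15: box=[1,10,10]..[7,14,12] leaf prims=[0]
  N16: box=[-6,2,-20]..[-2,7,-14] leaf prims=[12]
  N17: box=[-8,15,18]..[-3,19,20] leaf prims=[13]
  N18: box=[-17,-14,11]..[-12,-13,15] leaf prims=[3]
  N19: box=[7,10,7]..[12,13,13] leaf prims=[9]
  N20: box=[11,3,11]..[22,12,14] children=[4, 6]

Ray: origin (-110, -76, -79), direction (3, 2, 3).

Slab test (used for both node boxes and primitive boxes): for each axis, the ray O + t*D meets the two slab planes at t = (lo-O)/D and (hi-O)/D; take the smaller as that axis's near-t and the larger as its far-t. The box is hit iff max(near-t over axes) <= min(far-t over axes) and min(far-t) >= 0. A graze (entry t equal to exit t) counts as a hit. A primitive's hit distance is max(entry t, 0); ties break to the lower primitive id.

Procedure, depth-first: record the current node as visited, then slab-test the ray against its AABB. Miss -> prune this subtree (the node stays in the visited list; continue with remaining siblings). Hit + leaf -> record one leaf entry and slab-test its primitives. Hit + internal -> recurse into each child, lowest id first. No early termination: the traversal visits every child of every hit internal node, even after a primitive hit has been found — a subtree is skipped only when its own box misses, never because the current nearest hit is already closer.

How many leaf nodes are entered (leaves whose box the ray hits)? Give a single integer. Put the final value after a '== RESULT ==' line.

Trace the traversal:
N0 x:[31,44] y:[57/2,97/2] z:[59/3,101/3] -> hit [31,101/3], descend [10, 12, 13, 14]
  N10 x:[34,44] y:[79/2,95/2] z:[86/3,33] -> miss, prune
  N12 x:[31,43] y:[57/2,71/2] z:[88/3,101/3] -> hit [31,101/3], descend [2, 3, 8, 18]
    N2 x:[95/3,33] y:[57/2,30] z:[88/3,30] -> miss, prune
    N3 x:[42,43] y:[33,71/2] z:[92/3,32] -> miss, prune
    N8 x:[122/3,125/3] y:[63/2,67/2] z:[32,101/3] -> miss, prune
    N18 x:[31,98/3] y:[31,63/2] z:[30,94/3] -> hit [31,94/3] leaf, test {P3@t=31}
  N13 x:[33,38] y:[73/2,97/2] z:[76/3,85/3] -> miss, prune
  N14 x:[104/3,124/3] y:[39,85/2] z:[59/3,65/3] -> miss, prune

Visited [0, 10, 12, 2, 3, 8, 18, 13, 14]. Tests: 9 box, 1 leaf. Nearest: P3.

== RESULT ==
1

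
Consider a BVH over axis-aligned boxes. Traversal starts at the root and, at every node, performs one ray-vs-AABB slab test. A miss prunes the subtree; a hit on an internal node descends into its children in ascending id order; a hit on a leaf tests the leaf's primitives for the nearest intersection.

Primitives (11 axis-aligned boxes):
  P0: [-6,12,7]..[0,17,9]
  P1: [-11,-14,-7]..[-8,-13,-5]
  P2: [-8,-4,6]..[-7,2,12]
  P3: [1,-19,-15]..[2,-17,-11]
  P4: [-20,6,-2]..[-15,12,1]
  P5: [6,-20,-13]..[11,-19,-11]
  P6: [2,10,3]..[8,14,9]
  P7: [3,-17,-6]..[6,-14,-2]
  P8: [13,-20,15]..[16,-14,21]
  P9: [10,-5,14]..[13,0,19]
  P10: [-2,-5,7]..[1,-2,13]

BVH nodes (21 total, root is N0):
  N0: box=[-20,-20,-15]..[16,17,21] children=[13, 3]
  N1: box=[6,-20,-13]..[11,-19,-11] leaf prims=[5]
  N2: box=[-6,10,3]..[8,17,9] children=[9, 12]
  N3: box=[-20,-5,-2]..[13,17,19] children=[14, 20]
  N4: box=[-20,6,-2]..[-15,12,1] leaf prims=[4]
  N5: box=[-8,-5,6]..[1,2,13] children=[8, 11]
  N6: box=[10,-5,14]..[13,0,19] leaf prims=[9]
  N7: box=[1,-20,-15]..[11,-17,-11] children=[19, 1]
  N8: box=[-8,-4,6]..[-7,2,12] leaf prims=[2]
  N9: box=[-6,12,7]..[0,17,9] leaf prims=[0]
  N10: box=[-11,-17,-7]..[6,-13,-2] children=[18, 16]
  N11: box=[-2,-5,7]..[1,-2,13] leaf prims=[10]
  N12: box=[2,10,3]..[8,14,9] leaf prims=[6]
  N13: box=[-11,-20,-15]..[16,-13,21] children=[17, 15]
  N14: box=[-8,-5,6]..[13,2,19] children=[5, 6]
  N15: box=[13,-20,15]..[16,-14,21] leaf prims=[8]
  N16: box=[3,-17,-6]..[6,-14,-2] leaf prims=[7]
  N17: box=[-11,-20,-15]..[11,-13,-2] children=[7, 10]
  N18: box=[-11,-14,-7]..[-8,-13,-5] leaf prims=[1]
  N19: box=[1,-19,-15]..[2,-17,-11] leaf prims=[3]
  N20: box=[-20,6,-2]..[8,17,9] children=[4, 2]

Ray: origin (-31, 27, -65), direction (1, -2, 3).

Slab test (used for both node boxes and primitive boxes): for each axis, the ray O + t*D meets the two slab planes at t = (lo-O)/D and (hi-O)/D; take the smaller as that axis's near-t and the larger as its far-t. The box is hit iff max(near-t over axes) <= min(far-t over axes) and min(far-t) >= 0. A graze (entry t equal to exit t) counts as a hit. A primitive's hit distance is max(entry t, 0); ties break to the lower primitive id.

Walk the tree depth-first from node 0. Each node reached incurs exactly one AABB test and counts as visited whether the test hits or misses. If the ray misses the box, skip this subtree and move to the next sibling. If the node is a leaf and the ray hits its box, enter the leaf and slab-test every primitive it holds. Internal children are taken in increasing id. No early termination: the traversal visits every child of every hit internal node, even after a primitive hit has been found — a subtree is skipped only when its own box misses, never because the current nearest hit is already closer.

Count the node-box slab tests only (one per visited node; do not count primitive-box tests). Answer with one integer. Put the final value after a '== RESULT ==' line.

Traverse from the root:
N0 x:[11,47] y:[5,47/2] z:[50/3,86/3] -> hit [50/3,47/2], descend [3, 13]
  N3 x:[11,44] y:[5,16] z:[21,28] -> miss, prune
  N13 x:[20,47] y:[20,47/2] z:[50/3,86/3] -> hit [20,47/2], descend [15, 17]
    N15 x:[44,47] y:[41/2,47/2] z:[80/3,86/3] -> miss, prune
    N17 x:[20,42] y:[20,47/2] z:[50/3,21] -> hit [20,21], descend [7, 10]
      N7 x:[32,42] y:[22,47/2] z:[50/3,18] -> miss, prune
      N10 x:[20,37] y:[20,22] z:[58/3,21] -> hit [20,21], descend [16, 18]
        N16 x:[34,37] y:[41/2,22] z:[59/3,21] -> miss, prune
        N18 x:[20,23] y:[20,41/2] z:[58/3,20] -> hit [20,20] leaf, test {P1@t=20}

9 AABB tests over nodes [0, 3, 13, 15, 17, 7, 10, 16, 18]; 1 leaf entered; closest P1.

== RESULT ==
9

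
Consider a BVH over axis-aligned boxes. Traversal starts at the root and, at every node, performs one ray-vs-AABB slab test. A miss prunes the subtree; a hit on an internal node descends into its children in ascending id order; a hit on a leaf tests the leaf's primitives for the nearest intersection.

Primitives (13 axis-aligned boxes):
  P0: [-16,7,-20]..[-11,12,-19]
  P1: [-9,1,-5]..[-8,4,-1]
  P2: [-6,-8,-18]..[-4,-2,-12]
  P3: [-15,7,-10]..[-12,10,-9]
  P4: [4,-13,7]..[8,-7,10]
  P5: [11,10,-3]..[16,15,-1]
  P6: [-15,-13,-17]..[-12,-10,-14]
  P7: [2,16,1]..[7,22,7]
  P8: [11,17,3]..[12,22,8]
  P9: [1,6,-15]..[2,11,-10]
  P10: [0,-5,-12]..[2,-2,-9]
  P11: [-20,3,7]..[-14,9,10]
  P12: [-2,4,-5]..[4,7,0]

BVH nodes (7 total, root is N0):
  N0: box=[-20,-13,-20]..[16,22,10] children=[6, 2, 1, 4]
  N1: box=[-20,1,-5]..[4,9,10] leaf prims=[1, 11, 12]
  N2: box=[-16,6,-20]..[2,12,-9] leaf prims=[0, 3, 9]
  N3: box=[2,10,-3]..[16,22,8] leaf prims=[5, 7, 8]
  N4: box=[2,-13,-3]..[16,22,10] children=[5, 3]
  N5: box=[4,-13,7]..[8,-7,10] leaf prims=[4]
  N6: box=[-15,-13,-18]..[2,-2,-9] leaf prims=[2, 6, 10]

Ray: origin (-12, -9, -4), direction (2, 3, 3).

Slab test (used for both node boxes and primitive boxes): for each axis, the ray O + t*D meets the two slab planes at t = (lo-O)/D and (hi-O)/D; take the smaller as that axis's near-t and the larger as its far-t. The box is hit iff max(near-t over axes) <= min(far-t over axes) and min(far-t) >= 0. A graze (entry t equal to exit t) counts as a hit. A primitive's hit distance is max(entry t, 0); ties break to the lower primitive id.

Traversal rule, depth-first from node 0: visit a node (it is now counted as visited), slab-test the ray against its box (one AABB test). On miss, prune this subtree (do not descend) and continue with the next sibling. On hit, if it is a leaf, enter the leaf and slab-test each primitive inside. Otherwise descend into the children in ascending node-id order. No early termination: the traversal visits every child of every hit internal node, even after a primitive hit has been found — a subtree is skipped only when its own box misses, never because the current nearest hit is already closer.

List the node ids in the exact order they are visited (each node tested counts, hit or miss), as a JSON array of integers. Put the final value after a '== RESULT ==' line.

Traverse from the root:
N0 x:[-4,14] y:[-4/3,31/3] z:[-16/3,14/3] -> hit [-4/3,14/3], descend [1, 2, 4, 6]
  N1 x:[-4,8] y:[10/3,6] z:[-1/3,14/3] -> hit [10/3,14/3] leaf, test {P1(miss), P11(miss), P12(miss)}
  N2 x:[-2,7] y:[5,7] z:[-16/3,-5/3] -> miss, prune
  N4 x:[7,14] y:[-4/3,31/3] z:[1/3,14/3] -> miss, prune
  N6 x:[-3/2,7] y:[-4/3,7/3] z:[-14/3,-5/3] -> miss, prune

order=[0, 1, 2, 4, 6]  |boxes|=5  |leaves|=1  hit=miss

== RESULT ==
[0, 1, 2, 4, 6]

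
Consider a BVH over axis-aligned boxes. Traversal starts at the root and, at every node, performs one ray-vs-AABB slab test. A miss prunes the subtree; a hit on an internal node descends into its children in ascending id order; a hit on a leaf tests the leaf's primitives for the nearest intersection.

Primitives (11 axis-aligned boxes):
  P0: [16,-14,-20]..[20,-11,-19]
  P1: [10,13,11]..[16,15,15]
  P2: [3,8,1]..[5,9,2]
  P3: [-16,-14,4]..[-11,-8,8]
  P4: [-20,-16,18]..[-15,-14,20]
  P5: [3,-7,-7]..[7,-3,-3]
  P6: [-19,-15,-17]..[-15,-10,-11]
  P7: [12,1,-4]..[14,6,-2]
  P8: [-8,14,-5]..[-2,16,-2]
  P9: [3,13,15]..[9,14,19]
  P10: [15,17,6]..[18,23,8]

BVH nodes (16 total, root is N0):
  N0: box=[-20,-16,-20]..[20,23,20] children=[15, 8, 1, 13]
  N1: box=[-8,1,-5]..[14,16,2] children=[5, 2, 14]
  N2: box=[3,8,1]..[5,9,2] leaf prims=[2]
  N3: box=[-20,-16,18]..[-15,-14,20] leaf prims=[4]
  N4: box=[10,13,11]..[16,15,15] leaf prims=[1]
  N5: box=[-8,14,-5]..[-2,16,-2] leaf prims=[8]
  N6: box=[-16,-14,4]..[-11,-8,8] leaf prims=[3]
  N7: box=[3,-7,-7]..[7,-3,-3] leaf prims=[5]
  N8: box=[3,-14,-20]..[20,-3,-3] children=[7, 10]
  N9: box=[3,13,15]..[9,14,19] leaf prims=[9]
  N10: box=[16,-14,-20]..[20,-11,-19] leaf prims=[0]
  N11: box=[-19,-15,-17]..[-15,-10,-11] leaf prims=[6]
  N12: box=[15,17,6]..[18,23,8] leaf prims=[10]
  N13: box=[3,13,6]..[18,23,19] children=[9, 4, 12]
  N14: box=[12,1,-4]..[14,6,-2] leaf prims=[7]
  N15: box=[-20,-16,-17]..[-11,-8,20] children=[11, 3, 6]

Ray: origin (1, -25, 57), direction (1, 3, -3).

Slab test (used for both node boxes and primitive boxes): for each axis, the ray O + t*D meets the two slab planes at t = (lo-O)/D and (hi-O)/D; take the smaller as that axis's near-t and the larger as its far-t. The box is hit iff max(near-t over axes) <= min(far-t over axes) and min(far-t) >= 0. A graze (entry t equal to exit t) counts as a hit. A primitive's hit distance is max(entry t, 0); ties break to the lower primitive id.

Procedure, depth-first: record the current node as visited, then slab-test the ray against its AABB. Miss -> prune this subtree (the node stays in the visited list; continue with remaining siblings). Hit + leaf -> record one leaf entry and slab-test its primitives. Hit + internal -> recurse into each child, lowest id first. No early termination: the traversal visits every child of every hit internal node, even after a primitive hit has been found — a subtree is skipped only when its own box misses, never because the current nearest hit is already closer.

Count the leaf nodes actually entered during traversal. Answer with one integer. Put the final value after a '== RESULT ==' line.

Traverse from the root:
N0 x:[-21,19] y:[3,16] z:[37/3,77/3] -> hit [37/3,16], descend [1, 8, 13, 15]
  N1 x:[-9,13] y:[26/3,41/3] z:[55/3,62/3] -> miss, prune
  N8 x:[2,19] y:[11/3,22/3] z:[20,77/3] -> miss, prune
  N13 x:[2,17] y:[38/3,16] z:[38/3,17] -> hit [38/3,16], descend [4, 9, 12]
    N4 x:[9,15] y:[38/3,40/3] z:[14,46/3] -> miss, prune
    N9 x:[2,8] y:[38/3,13] z:[38/3,14] -> miss, prune
    N12 x:[14,17] y:[14,16] z:[49/3,17] -> miss, prune
  N15 x:[-21,-12] y:[3,17/3] z:[37/3,74/3] -> miss, prune

Summary -> nodes [0, 1, 8, 13, 4, 9, 12, 15]; box-tests=8; leaf-entries=0; first=miss

== RESULT ==
0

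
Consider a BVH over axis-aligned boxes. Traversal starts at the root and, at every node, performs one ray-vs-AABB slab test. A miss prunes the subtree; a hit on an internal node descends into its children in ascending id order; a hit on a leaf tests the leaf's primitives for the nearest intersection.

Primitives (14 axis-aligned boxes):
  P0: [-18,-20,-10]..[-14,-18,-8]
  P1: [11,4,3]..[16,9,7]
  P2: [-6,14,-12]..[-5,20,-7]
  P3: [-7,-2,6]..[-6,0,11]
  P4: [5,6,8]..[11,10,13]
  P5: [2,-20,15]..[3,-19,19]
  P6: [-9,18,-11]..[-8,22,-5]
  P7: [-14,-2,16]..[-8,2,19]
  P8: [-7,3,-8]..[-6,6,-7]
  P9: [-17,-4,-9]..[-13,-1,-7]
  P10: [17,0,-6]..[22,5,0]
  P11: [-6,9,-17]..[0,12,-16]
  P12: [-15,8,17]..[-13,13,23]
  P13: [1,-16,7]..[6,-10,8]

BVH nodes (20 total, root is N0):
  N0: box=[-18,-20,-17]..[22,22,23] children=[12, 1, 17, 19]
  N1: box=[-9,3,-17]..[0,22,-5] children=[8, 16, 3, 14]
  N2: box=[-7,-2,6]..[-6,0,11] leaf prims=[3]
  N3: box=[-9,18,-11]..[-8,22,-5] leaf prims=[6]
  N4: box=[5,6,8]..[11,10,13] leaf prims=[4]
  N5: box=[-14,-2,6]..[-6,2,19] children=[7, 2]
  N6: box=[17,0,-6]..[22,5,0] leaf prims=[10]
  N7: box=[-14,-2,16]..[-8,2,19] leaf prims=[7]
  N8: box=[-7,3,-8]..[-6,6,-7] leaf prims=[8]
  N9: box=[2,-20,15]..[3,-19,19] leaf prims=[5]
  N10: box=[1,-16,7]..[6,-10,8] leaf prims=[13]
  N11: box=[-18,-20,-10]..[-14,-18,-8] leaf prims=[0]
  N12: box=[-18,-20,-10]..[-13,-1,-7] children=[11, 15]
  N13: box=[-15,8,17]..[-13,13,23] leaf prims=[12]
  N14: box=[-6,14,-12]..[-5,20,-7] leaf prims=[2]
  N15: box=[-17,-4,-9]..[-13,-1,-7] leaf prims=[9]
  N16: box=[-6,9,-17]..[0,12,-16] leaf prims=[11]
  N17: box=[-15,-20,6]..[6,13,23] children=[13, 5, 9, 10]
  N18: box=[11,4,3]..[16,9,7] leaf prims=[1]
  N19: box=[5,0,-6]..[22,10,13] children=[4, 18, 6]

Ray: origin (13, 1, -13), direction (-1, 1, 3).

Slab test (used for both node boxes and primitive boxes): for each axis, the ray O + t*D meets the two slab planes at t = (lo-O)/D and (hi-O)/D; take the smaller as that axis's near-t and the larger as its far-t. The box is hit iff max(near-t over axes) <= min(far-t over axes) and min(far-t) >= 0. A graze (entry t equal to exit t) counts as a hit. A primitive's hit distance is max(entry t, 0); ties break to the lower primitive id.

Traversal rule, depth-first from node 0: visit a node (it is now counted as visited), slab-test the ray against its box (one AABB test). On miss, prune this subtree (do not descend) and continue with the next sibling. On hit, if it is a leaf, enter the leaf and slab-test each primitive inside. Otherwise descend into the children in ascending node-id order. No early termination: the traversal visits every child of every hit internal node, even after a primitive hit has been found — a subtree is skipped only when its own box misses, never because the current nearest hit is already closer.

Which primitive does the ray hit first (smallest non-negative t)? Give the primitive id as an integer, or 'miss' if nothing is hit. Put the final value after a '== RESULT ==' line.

Trace the traversal:
N0 x:[-9,31] y:[-21,21] z:[-4/3,12] -> hit [-4/3,12], descend [1, 12, 17, 19]
  N1 x:[13,22] y:[2,21] z:[-4/3,8/3] -> miss, prune
  N12 x:[26,31] y:[-21,-2] z:[1,2] -> miss, prune
  N17 x:[7,28] y:[-21,12] z:[19/3,12] -> hit [7,12], descend [5, 9, 10, 13]
    N5 x:[19,27] y:[-3,1] z:[19/3,32/3] -> miss, prune
    N9 x:[10,11] y:[-21,-20] z:[28/3,32/3] -> miss, prune
    N10 x:[7,12] y:[-17,-11] z:[20/3,7] -> miss, prune
    N13 x:[26,28] y:[7,12] z:[10,12] -> miss, prune
  N19 x:[-9,8] y:[-1,9] z:[7/3,26/3] -> hit [7/3,8], descend [4, 6, 18]
    N4 x:[2,8] y:[5,9] z:[7,26/3] -> hit [7,8] leaf, test {P4@t=7}
    N6 x:[-9,-4] y:[-1,4] z:[7/3,13/3] -> miss, prune
    N18 x:[-3,2] y:[3,8] z:[16/3,20/3] -> miss, prune

order=[0, 1, 12, 17, 5, 9, 10, 13, 19, 4, 6, 18]  |boxes|=12  |leaves|=1  hit=P4

== RESULT ==
4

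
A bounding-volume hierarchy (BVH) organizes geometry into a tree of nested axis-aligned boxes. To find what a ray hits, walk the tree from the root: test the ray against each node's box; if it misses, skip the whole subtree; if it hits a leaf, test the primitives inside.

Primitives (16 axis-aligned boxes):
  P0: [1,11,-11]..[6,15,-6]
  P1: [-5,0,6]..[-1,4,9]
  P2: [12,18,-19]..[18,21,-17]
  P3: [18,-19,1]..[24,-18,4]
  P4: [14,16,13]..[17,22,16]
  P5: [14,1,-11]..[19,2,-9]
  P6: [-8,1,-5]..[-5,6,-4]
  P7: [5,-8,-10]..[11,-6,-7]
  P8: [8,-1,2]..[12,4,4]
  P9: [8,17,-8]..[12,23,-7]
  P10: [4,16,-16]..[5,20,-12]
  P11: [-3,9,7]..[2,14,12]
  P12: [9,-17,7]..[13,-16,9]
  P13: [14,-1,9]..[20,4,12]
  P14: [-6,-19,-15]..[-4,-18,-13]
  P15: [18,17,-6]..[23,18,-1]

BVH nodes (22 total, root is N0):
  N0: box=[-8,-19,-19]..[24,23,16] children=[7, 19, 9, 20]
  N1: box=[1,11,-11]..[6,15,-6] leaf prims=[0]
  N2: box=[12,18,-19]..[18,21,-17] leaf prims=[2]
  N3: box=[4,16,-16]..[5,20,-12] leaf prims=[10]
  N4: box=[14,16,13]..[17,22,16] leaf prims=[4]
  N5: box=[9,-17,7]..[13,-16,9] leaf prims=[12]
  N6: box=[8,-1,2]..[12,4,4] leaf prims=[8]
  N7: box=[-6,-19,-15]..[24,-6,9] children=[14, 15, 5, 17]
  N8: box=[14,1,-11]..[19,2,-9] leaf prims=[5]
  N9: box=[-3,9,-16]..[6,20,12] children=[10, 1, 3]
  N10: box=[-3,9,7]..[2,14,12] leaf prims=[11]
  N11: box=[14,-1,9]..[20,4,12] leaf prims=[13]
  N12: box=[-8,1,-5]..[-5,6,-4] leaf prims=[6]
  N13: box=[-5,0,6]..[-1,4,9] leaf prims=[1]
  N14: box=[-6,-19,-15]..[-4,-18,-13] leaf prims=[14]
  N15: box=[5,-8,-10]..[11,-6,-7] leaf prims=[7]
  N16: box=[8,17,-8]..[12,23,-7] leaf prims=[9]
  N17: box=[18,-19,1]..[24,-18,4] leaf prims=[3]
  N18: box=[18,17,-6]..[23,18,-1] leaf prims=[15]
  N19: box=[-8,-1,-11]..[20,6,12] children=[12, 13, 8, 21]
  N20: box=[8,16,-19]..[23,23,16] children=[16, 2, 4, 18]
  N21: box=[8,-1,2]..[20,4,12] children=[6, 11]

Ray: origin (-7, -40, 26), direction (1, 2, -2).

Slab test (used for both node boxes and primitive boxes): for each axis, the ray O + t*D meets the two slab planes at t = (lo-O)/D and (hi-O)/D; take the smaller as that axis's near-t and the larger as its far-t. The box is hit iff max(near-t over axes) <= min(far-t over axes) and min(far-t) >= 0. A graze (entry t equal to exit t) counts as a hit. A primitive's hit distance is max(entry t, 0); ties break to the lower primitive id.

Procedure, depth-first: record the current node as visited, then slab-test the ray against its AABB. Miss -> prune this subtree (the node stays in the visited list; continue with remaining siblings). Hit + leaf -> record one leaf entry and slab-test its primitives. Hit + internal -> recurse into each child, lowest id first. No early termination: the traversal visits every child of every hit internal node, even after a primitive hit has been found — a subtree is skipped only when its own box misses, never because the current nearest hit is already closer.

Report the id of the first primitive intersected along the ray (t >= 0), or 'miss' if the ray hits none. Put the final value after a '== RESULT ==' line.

Walk:
N0 x:[-1,31] y:[21/2,63/2] z:[5,45/2] -> hit [21/2,45/2], descend [7, 9, 19, 20]
  N7 x:[1,31] y:[21/2,17] z:[17/2,41/2] -> hit [21/2,17], descend [5, 14, 15, 17]
    N5 x:[16,20] y:[23/2,12] z:[17/2,19/2] -> miss, prune
    N14 x:[1,3] y:[21/2,11] z:[39/2,41/2] -> miss, prune
    N15 x:[12,18] y:[16,17] z:[33/2,18] -> hit [33/2,17] leaf, test {P7@t=33/2}
    N17 x:[25,31] y:[21/2,11] z:[11,25/2] -> miss, prune
  N9 x:[4,13] y:[49/2,30] z:[7,21] -> miss, prune
  N19 x:[-1,27] y:[39/2,23] z:[7,37/2] -> miss, prune
  N20 x:[15,30] y:[28,63/2] z:[5,45/2] -> miss, prune

Summary -> nodes [0, 7, 5, 14, 15, 17, 9, 19, 20]; box-tests=9; leaf-entries=1; first=P7

== RESULT ==
7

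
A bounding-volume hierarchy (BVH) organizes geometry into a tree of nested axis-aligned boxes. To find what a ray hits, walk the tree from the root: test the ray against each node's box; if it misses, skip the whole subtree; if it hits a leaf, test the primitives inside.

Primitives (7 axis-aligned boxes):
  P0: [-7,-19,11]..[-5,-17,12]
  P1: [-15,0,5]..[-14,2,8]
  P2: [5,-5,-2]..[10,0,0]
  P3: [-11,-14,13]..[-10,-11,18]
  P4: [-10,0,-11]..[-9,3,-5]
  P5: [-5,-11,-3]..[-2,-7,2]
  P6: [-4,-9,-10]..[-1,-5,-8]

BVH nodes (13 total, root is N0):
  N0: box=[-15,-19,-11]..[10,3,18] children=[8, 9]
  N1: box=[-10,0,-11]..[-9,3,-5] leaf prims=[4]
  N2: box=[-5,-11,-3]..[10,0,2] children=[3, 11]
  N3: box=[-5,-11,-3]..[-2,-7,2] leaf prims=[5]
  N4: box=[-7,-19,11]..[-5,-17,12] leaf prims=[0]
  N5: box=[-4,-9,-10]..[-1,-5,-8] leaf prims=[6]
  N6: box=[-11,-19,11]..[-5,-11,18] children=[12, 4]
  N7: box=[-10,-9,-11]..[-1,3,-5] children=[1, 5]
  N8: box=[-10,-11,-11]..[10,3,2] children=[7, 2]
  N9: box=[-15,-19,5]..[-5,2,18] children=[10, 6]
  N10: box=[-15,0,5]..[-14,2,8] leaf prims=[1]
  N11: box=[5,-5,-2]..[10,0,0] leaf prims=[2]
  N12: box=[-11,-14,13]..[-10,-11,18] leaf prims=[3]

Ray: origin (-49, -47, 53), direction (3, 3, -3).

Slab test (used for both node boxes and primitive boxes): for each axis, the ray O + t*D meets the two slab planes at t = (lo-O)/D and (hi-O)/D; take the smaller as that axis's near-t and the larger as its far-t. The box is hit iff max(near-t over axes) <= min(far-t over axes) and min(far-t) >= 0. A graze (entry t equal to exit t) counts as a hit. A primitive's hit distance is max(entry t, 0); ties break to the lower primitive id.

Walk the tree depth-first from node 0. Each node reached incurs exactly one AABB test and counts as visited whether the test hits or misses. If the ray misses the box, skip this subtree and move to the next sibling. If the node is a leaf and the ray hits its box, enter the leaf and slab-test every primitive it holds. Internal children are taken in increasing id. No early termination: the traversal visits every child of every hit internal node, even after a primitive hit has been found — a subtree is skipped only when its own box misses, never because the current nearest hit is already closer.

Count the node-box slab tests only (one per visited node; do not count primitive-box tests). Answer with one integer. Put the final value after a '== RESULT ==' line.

Walk:
N0 x:[34/3,59/3] y:[28/3,50/3] z:[35/3,64/3] -> hit [35/3,50/3], descend [8, 9]
  N8 x:[13,59/3] y:[12,50/3] z:[17,64/3] -> miss, prune
  N9 x:[34/3,44/3] y:[28/3,49/3] z:[35/3,16] -> hit [35/3,44/3], descend [6, 10]
    N6 x:[38/3,44/3] y:[28/3,12] z:[35/3,14] -> miss, prune
    N10 x:[34/3,35/3] y:[47/3,49/3] z:[15,16] -> miss, prune

Visited [0, 8, 9, 6, 10]. Tests: 5 box, 0 leaf. Nearest: miss.

== RESULT ==
5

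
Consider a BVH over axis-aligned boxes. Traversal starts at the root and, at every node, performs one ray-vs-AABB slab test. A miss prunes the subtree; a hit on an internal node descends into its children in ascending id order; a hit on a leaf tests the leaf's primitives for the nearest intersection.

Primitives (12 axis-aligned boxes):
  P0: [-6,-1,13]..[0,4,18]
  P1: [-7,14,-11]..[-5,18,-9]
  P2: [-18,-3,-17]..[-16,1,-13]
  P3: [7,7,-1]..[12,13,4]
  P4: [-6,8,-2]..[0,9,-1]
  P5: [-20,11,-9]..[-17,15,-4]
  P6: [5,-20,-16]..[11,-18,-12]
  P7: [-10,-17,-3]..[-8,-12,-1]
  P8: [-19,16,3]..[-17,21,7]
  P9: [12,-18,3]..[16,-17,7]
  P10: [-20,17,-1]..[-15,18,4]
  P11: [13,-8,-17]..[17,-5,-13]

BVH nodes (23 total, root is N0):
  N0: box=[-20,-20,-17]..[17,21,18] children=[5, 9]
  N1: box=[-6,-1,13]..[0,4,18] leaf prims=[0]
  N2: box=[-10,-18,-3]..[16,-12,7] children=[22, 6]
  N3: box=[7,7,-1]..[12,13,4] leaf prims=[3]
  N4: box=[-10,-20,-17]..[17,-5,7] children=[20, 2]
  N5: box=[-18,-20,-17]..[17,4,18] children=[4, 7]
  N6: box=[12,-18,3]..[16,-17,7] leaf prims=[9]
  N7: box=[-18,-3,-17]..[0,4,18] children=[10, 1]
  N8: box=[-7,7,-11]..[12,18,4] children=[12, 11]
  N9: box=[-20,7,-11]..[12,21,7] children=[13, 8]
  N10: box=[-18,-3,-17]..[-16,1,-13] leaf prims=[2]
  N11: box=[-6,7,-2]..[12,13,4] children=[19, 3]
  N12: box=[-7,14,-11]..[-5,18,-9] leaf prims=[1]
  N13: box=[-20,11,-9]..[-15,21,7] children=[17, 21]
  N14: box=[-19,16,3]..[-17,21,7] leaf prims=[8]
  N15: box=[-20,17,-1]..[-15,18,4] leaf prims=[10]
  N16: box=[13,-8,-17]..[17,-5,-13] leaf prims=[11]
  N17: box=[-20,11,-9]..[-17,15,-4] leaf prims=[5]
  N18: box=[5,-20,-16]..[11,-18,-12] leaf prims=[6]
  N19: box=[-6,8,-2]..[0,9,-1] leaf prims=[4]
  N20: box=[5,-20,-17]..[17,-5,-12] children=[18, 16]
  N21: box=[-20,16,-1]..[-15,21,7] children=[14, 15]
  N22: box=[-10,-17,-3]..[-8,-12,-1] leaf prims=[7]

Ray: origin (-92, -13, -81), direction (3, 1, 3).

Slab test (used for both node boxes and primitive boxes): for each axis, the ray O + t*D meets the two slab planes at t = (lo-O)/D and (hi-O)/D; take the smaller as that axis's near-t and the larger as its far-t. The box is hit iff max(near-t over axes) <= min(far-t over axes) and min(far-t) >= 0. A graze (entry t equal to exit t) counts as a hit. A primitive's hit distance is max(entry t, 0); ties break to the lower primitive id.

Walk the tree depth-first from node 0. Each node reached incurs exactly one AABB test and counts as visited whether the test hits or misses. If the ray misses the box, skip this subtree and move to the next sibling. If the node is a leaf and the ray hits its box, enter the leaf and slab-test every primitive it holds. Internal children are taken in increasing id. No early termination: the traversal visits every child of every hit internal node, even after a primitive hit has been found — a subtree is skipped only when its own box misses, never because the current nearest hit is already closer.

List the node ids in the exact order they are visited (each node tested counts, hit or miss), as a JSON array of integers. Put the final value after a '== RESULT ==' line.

Trace the traversal:
N0 x:[24,109/3] y:[-7,34] z:[64/3,33] -> hit [24,33], descend [5, 9]
  N5 x:[74/3,109/3] y:[-7,17] z:[64/3,33] -> miss, prune
  N9 x:[24,104/3] y:[20,34] z:[70/3,88/3] -> hit [24,88/3], descend [8, 13]
    N8 x:[85/3,104/3] y:[20,31] z:[70/3,85/3] -> hit [85/3,85/3], descend [11, 12]
      N11 x:[86/3,104/3] y:[20,26] z:[79/3,85/3] -> miss, prune
      N12 x:[85/3,29] y:[27,31] z:[70/3,24] -> miss, prune
    N13 x:[24,77/3] y:[24,34] z:[24,88/3] -> hit [24,77/3], descend [17, 21]
      N17 x:[24,25] y:[24,28] z:[24,77/3] -> hit [24,25] leaf, test {P5@t=24}
      N21 x:[24,77/3] y:[29,34] z:[80/3,88/3] -> miss, prune

9 AABB tests over nodes [0, 5, 9, 8, 11, 12, 13, 17, 21]; 1 leaf entered; closest P5.

== RESULT ==
[0, 5, 9, 8, 11, 12, 13, 17, 21]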